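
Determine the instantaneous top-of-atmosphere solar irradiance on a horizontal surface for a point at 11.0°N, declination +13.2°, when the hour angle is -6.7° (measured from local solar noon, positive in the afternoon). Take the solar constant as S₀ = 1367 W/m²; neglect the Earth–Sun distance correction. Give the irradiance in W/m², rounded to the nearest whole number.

cos θ_z = sin(11.0°) sin(13.2°) + cos(11.0°) cos(13.2°) cos(-6.70°) = 0.0436 + 0.9492 = 0.9928.
Top-of-atmosphere irradiance = S₀ cos θ_z = 1367 × 0.9928 = 1357.16 W/m².

1357 W/m²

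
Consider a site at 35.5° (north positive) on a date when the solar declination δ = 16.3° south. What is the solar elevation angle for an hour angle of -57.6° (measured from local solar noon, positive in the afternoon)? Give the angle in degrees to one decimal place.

14.8°

cos θ_z = sin φ sin δ + cos φ cos δ cos H = (0.5807)(-0.2807) + (0.8141)(0.9598)(0.5358) = 0.2557.
θ_z = arccos(0.2557) = 75.18°, so the elevation is 90° − 75.18° = 14.82°.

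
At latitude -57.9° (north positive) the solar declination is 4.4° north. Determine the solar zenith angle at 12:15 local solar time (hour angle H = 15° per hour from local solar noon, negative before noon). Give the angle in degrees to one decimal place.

62.4°

Hour angle H = 15° × (12.25 − 12) = 3.75°.
cos θ_z = sin(-57.9°) sin(4.4°) + cos(-57.9°) cos(4.4°) cos(3.75°) = -0.0650 + 0.5287 = 0.4637.
θ_z = arccos(0.4637) = 62.37°.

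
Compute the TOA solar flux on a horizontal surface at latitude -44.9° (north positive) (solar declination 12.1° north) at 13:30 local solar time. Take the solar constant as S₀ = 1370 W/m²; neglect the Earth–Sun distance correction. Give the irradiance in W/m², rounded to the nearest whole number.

Hour angle H = 15° × (13.5 − 12) = 22.50°.
cos θ_z = sin(-44.9°) sin(12.1°) + cos(-44.9°) cos(12.1°) cos(22.50°) = -0.1480 + 0.6399 = 0.4919.
Top-of-atmosphere irradiance = S₀ cos θ_z = 1370 × 0.4919 = 673.90 W/m².

674 W/m²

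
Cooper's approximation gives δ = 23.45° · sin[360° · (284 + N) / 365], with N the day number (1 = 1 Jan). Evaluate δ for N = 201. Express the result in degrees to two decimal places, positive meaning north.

360 × (284 + 201) / 365 = 478.356°; sin(478.356°) = 0.8800.
δ = 23.45 × 0.8800 = 20.636° ≈ +20.64°.

+20.64°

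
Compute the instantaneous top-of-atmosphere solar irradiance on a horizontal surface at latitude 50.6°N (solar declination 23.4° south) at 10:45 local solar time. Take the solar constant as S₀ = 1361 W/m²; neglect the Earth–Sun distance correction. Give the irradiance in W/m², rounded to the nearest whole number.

333 W/m²

Hour angle H = 15° × (10.75 − 12) = -18.75°.
cos θ_z = sin(50.6°) sin(-23.4°) + cos(50.6°) cos(-23.4°) cos(-18.75°) = -0.3069 + 0.5516 = 0.2447.
Top-of-atmosphere irradiance = S₀ cos θ_z = 1361 × 0.2447 = 333.04 W/m².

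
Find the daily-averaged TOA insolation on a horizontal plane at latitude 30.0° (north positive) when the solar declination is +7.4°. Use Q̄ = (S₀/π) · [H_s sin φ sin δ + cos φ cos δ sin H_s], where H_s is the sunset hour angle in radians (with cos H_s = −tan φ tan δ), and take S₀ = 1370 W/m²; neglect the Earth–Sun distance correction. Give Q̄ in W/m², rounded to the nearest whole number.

The sunset hour angle satisfies cos H_s = −tan φ tan δ = -0.0750, giving H_s = 94.30°. In radians, H_s = 1.6458.
H_s sin φ sin δ = 1.6458 × 0.5000 × 0.1288 = 0.1060.
cos φ cos δ sin H_s = 0.8660 × 0.9917 × 0.9972 = 0.8564.
Q̄ = (1370/π) × (0.1060 + 0.8564) = 436.08 × 0.9624 = 419.68 W/m².

420 W/m²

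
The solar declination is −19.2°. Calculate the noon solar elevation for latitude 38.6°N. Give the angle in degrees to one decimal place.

32.2°

At local solar noon the hour angle is zero, so the elevation is 90° − |φ − δ| = 90° − |38.6° − (-19.2°)| = 90° − 57.8° = 32.2°.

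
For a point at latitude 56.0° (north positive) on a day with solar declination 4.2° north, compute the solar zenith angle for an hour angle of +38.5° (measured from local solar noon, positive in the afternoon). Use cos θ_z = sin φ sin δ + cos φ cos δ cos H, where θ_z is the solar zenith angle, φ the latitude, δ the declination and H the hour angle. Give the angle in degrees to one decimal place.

60.2°

With φ = 56.0°, δ = 4.2°, H = 38.50°: sin φ sin δ = 0.0607, cos φ cos δ cos H = 0.4365, so cos θ_z = 0.4972.
θ_z = arccos(0.4972) = 60.19°.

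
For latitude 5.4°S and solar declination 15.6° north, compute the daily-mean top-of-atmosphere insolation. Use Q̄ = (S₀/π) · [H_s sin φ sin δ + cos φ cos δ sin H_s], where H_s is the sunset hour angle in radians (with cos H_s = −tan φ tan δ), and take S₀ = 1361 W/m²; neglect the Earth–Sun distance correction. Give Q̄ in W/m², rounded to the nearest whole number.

398 W/m²

The sunset hour angle satisfies cos H_s = −tan φ tan δ = 0.0264, giving H_s = 88.49°. In radians, H_s = 1.5444.
H_s sin φ sin δ = 1.5444 × -0.0941 × 0.2689 = -0.0391.
cos φ cos δ sin H_s = 0.9956 × 0.9632 × 0.9997 = 0.9587.
Q̄ = (1361/π) × (-0.0391 + 0.9587) = 433.22 × 0.9196 = 398.39 W/m².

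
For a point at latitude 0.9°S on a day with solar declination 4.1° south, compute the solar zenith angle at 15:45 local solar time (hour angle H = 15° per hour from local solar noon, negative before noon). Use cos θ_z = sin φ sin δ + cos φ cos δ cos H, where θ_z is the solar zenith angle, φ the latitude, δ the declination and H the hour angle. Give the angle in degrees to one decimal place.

Hour angle H = 15° × (15.75 − 12) = 56.25°.
With φ = -0.9°, δ = -4.1°, H = 56.25°: sin φ sin δ = 0.0011, cos φ cos δ cos H = 0.5541, so cos θ_z = 0.5552.
θ_z = arccos(0.5552) = 56.28°.

56.3°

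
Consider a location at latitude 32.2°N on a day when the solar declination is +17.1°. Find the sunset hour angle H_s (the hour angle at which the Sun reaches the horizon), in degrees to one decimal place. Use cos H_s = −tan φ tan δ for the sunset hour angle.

The sunset hour angle satisfies cos H_s = −tan φ tan δ = -0.1937, giving H_s = 101.17°.

101.2°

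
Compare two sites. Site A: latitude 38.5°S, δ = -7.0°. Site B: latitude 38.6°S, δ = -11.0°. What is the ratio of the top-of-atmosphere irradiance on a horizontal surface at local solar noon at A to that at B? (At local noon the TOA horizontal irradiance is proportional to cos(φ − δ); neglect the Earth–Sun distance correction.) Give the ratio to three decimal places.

A: cos θ_z = cos(-38.5° − (-7.0°)) = 0.8526.
B: cos θ_z = cos(-38.6° − (-11.0°)) = 0.8862.
Ratio A/B = 0.8526 / 0.8862 = 0.9621.

0.962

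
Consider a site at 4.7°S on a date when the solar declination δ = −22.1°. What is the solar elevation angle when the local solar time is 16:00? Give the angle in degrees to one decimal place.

29.5°

Hour angle H = 15° × (16 − 12) = 60.00°.
cos θ_z = sin(-4.7°) sin(-22.1°) + cos(-4.7°) cos(-22.1°) cos(60.00°) = 0.0308 + 0.4617 = 0.4925.
θ_z = arccos(0.4925) = 60.49°, so the elevation is 90° − 60.49° = 29.51°.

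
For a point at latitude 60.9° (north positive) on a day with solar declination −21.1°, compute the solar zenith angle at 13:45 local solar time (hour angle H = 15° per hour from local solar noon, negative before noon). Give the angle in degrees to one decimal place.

84.7°

Hour angle H = 15° × (13.75 − 12) = 26.25°.
With φ = 60.9°, δ = -21.1°, H = 26.25°: sin φ sin δ = -0.3146, cos φ cos δ cos H = 0.4069, so cos θ_z = 0.0923.
θ_z = arccos(0.0923) = 84.70°.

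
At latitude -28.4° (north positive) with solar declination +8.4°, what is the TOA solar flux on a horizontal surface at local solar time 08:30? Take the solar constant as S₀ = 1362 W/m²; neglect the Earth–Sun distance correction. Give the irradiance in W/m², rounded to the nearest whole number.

Hour angle H = 15° × (8.5 − 12) = -52.50°.
cos θ_z = sin(-28.4°) sin(8.4°) + cos(-28.4°) cos(8.4°) cos(-52.50°) = -0.0695 + 0.5298 = 0.4603.
Top-of-atmosphere irradiance = S₀ cos θ_z = 1362 × 0.4603 = 626.93 W/m².

627 W/m²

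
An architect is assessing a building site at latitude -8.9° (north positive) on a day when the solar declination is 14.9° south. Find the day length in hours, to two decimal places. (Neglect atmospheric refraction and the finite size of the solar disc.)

cos H_s = −tan(-8.9°) · tan(-14.9°) = -0.0417, so H_s = arccos(-0.0417) = 92.39°.
Day length = 2 H_s / 15° h⁻¹ = 184.78° / 15 = 12.319 h.

12.32 hours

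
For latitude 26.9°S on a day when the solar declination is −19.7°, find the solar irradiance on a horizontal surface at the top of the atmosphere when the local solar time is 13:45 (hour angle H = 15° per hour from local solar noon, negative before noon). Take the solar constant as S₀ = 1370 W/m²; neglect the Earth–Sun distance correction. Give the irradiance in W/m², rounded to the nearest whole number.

Hour angle H = 15° × (13.75 − 12) = 26.25°.
cos θ_z = sin φ sin δ + cos φ cos δ cos H = (-0.4524)(-0.3371) + (0.8918)(0.9415)(0.8969) = 0.9056.
Top-of-atmosphere irradiance = S₀ cos θ_z = 1370 × 0.9056 = 1240.67 W/m².

1241 W/m²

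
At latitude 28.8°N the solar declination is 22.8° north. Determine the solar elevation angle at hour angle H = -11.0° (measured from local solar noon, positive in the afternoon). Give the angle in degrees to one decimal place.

With φ = 28.8°, δ = 22.8°, H = -11.00°: sin φ sin δ = 0.1867, cos φ cos δ cos H = 0.7930, so cos θ_z = 0.9797.
θ_z = arccos(0.9797) = 11.56°, so the elevation is 90° − 11.56° = 78.44°.

78.4°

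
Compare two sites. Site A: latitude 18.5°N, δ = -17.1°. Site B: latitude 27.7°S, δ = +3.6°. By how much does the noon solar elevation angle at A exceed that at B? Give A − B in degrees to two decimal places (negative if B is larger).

-4.30°

A: 90° − |18.5 − (-17.1)| = 54.40°.
B: 90° − |-27.7 − (3.6)| = 58.70°.
A − B = 54.40 − 58.70 = -4.30°.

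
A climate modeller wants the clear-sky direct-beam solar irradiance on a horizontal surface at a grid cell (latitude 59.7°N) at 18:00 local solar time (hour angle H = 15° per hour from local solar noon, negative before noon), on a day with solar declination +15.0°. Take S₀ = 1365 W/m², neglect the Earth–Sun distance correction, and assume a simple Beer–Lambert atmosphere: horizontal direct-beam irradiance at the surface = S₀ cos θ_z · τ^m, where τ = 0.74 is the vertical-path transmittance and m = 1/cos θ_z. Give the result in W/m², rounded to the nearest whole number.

Hour angle H = 15° × (18 − 12) = 90.00°.
cos θ_z = sin φ sin δ + cos φ cos δ cos H = (0.8634)(0.2588) + (0.5045)(0.9659)(0.0000) = 0.2234.
Air mass m = 1/cos θ_z = 1/0.2234 = 4.476; τ^m = 0.74^4.476 = 0.2598.
Surface direct beam = 1365 × 0.2234 × 0.2598 = 79.22 W/m².

79 W/m²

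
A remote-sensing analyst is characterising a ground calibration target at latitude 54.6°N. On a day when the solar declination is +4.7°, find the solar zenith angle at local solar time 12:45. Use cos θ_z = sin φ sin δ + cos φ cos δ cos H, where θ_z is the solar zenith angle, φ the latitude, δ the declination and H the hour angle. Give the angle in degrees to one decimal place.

50.7°

Hour angle H = 15° × (12.75 − 12) = 11.25°.
cos θ_z = sin(54.6°) sin(4.7°) + cos(54.6°) cos(4.7°) cos(11.25°) = 0.0668 + 0.5662 = 0.6330.
θ_z = arccos(0.6330) = 50.73°.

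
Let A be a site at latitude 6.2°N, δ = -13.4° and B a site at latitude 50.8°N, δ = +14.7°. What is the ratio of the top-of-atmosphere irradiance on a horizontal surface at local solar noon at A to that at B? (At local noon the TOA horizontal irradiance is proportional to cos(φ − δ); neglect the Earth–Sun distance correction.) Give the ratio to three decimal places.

1.166

A: cos θ_z = cos(6.2° − (-13.4°)) = 0.9421.
B: cos θ_z = cos(50.8° − (14.7°)) = 0.8080.
Ratio A/B = 0.9421 / 0.8080 = 1.1660.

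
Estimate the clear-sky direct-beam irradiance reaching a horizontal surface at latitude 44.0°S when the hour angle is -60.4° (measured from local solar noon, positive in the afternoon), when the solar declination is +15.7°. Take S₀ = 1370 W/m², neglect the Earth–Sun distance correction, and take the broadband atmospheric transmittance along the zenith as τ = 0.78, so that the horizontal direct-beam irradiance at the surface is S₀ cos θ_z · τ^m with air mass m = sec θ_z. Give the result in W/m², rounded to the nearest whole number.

With φ = -44.0°, δ = 15.7°, H = -60.40°: sin φ sin δ = -0.1880, cos φ cos δ cos H = 0.3421, so cos θ_z = 0.1541.
Air mass m = 1/cos θ_z = 1/0.1541 = 6.489; τ^m = 0.78^6.489 = 0.1994.
Surface direct beam = 1370 × 0.1541 × 0.1994 = 42.10 W/m².

42 W/m²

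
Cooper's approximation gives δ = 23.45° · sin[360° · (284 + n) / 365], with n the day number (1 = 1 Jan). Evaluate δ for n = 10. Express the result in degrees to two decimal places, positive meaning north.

-22.04°

360 × (284 + 10) / 365 = 289.973°; sin(289.973°) = -0.9399.
δ = 23.45 × -0.9399 = -22.041° ≈ -22.04°.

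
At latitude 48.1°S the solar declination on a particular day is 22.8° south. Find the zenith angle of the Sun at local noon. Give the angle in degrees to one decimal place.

At local solar noon the hour angle is zero, so the zenith angle is |φ − δ| = |-48.1° − (-22.8°)| = 25.3°.

25.3°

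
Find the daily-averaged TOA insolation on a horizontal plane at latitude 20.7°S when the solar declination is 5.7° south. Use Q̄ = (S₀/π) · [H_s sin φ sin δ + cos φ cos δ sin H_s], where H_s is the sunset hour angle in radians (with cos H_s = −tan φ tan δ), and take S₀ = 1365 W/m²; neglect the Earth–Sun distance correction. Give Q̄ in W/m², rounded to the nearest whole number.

cos H_s = −tan(-20.7°) · tan(-5.7°) = -0.0377, so H_s = arccos(-0.0377) = 92.16°. In radians, H_s = 1.6085.
H_s sin φ sin δ = 1.6085 × -0.3535 × -0.0993 = 0.0565.
cos φ cos δ sin H_s = 0.9354 × 0.9951 × 0.9993 = 0.9302.
Q̄ = (1365/π) × (0.0565 + 0.9302) = 434.49 × 0.9867 = 428.71 W/m².

429 W/m²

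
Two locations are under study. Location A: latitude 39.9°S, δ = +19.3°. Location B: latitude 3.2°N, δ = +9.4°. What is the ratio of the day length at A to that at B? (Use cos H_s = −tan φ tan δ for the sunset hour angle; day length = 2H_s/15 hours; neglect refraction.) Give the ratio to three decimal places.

A: H_s = arccos(−tan -39.9° · tan 19.3°) = 72.97°, so 2H_s/15 = 9.7293 h.
B: H_s = arccos(−tan 3.2° · tan 9.4°) = 90.53°, so 2H_s/15 = 12.0707 h.
Ratio A/B = 9.7293 / 12.0707 = 0.8060.

0.806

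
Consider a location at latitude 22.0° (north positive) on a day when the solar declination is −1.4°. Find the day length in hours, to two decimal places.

The sunset hour angle satisfies cos H_s = −tan φ tan δ = 0.0099, giving H_s = 89.43°.
Day length = 2 H_s / 15° h⁻¹ = 178.86° / 15 = 11.924 h.

11.92 hours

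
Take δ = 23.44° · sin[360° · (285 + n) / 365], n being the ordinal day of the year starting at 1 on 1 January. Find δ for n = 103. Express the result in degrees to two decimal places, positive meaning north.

+9.04°

360 × (285 + 103) / 365 = 382.685°; sin(382.685°) = 0.3857.
δ = 23.44 × 0.3857 = 9.041° ≈ +9.04°.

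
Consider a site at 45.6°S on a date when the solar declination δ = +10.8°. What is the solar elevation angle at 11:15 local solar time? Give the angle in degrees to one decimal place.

32.7°

Hour angle H = 15° × (11.25 − 12) = -11.25°.
cos θ_z = sin(-45.6°) sin(10.8°) + cos(-45.6°) cos(10.8°) cos(-11.25°) = -0.1339 + 0.6741 = 0.5402.
θ_z = arccos(0.5402) = 57.30°, so the elevation is 90° − 57.30° = 32.70°.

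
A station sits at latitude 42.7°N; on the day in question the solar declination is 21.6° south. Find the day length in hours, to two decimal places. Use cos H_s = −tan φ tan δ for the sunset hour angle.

−tan φ tan δ = −(0.9228)(-0.3959) = 0.3653; H_s = arccos(0.3653) = 68.57°.
Day length = 2 H_s / 15° h⁻¹ = 137.14° / 15 = 9.143 h.

9.14 hours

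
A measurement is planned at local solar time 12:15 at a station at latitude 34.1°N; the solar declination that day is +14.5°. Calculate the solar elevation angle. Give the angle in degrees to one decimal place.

Hour angle H = 15° × (12.25 − 12) = 3.75°.
With φ = 34.1°, δ = 14.5°, H = 3.75°: sin φ sin δ = 0.1404, cos φ cos δ cos H = 0.8000, so cos θ_z = 0.9404.
θ_z = arccos(0.9404) = 19.88°, so the elevation is 90° − 19.88° = 70.12°.

70.1°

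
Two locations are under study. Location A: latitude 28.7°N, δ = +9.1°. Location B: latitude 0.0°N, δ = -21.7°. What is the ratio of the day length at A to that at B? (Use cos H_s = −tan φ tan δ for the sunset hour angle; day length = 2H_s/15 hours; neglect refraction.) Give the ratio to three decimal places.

1.056

A: H_s = arccos(−tan 28.7° · tan 9.1°) = 95.03°, so 2H_s/15 = 12.6707 h.
B: H_s = arccos(−tan 0.0° · tan -21.7°) = 90.00°, so 2H_s/15 = 12.0000 h.
Ratio A/B = 12.6707 / 12.0000 = 1.0559.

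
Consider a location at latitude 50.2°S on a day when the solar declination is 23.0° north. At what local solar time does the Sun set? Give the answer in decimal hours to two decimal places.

The sunset hour angle satisfies cos H_s = −tan φ tan δ = 0.5095, giving H_s = 59.37°.
Sunset is at 12 + H_s/15 = 12 + 3.958 = 15.958 h local solar time.

15.96 h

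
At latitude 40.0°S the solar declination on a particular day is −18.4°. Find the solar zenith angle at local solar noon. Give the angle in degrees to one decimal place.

At local solar noon the hour angle is zero, so the zenith angle is |φ − δ| = |-40.0° − (-18.4°)| = 21.6°.

21.6°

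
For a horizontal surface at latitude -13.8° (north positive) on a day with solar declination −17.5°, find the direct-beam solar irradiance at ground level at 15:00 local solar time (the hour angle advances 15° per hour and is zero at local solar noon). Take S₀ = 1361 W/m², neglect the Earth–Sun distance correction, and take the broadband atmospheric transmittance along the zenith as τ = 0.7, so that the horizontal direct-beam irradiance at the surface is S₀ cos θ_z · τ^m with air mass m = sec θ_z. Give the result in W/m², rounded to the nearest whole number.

605 W/m²

Hour angle H = 15° × (15 − 12) = 45.00°.
cos θ_z = sin(-13.8°) sin(-17.5°) + cos(-13.8°) cos(-17.5°) cos(45.00°) = 0.0717 + 0.6549 = 0.7266.
Air mass m = 1/cos θ_z = 1/0.7266 = 1.376; τ^m = 0.7^1.376 = 0.6121.
Surface direct beam = 1361 × 0.7266 × 0.6121 = 605.31 W/m².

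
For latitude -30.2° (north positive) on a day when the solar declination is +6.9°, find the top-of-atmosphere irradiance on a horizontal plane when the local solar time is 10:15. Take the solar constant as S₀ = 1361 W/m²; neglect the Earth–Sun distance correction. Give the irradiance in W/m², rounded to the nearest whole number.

965 W/m²

Hour angle H = 15° × (10.25 − 12) = -26.25°.
cos θ_z = sin(-30.2°) sin(6.9°) + cos(-30.2°) cos(6.9°) cos(-26.25°) = -0.0604 + 0.7695 = 0.7091.
Top-of-atmosphere irradiance = S₀ cos θ_z = 1361 × 0.7091 = 965.09 W/m².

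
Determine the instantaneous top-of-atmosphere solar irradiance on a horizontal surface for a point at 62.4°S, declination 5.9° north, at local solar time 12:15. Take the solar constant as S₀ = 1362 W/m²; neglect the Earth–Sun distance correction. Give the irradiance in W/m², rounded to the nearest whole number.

502 W/m²

Hour angle H = 15° × (12.25 − 12) = 3.75°.
With φ = -62.4°, δ = 5.9°, H = 3.75°: sin φ sin δ = -0.0911, cos φ cos δ cos H = 0.4599, so cos θ_z = 0.3688.
Top-of-atmosphere irradiance = S₀ cos θ_z = 1362 × 0.3688 = 502.31 W/m².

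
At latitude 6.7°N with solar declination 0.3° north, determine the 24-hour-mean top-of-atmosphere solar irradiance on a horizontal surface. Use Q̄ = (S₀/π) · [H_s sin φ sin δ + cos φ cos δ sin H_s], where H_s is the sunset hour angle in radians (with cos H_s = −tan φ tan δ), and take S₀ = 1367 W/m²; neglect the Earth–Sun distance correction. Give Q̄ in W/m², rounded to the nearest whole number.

cos H_s = −tan(6.7°) · tan(0.3°) = -0.0006, so H_s = arccos(-0.0006) = 90.03°. In radians, H_s = 1.5713.
H_s sin φ sin δ = 1.5713 × 0.1167 × 0.0052 = 0.0010.
cos φ cos δ sin H_s = 0.9932 × 1.0000 × 1.0000 = 0.9932.
Q̄ = (1367/π) × (0.0010 + 0.9932) = 435.13 × 0.9942 = 432.61 W/m².

433 W/m²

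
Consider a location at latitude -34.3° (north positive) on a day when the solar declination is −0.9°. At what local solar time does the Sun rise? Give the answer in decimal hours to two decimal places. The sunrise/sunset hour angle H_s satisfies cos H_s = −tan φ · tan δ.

5.96 h

cos H_s = −tan(-34.3°) · tan(-0.9°) = -0.0107, so H_s = arccos(-0.0107) = 90.61°.
Sunrise is at 12 − H_s/15 = 12 − 6.041 = 5.959 h local solar time.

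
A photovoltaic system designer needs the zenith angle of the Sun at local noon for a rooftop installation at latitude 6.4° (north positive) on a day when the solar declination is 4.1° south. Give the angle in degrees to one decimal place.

At local solar noon the hour angle is zero, so the zenith angle is |φ − δ| = |6.4° − (-4.1°)| = 10.5°.

10.5°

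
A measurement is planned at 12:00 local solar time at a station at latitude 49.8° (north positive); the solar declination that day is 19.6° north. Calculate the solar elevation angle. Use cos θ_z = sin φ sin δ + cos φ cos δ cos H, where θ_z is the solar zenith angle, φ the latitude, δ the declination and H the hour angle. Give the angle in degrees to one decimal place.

59.8°

Hour angle H = 15° × (12 − 12) = 0.00°.
cos θ_z = sin φ sin δ + cos φ cos δ cos H = (0.7638)(0.3355) + (0.6455)(0.9421)(1.0000) = 0.8644.
θ_z = arccos(0.8644) = 30.19°, so the elevation is 90° − 30.19° = 59.81°.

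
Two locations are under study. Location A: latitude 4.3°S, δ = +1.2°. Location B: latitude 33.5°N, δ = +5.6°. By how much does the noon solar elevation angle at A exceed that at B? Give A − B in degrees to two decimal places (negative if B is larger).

+22.40°

A: 90° − |-4.3 − (1.2)| = 84.50°.
B: 90° − |33.5 − (5.6)| = 62.10°.
A − B = 84.50 − 62.10 = 22.40°.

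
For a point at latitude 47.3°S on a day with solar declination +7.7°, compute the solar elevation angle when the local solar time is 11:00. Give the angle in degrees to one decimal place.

Hour angle H = 15° × (11 − 12) = -15.00°.
cos θ_z = sin φ sin δ + cos φ cos δ cos H = (-0.7349)(0.1340) + (0.6782)(0.9910)(0.9659) = 0.5507.
θ_z = arccos(0.5507) = 56.58°, so the elevation is 90° − 56.58° = 33.42°.

33.4°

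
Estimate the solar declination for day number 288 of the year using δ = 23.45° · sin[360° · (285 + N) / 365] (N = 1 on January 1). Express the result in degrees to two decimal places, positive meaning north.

-9.97°

360 × (285 + 288) / 365 = 565.151°; sin(565.151°) = -0.4250.
δ = 23.45 × -0.4250 = -9.966° ≈ -9.97°.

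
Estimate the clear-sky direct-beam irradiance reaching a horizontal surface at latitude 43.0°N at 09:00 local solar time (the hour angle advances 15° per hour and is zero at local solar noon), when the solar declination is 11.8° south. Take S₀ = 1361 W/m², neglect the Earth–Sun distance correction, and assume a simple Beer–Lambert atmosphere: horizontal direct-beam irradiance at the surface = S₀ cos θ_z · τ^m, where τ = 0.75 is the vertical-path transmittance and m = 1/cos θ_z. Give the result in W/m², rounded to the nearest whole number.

228 W/m²

Hour angle H = 15° × (9 − 12) = -45.00°.
cos θ_z = sin(43.0°) sin(-11.8°) + cos(43.0°) cos(-11.8°) cos(-45.00°) = -0.1395 + 0.5062 = 0.3667.
Air mass m = 1/cos θ_z = 1/0.3667 = 2.727; τ^m = 0.75^2.727 = 0.4563.
Surface direct beam = 1361 × 0.3667 × 0.4563 = 227.73 W/m².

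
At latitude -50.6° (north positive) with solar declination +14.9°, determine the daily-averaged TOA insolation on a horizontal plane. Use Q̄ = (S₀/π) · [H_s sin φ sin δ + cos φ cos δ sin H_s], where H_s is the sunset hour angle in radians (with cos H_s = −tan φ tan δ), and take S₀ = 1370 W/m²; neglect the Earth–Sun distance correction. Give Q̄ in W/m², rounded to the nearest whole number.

146 W/m²

The sunset hour angle satisfies cos H_s = −tan φ tan δ = 0.3239, giving H_s = 71.10°. In radians, H_s = 1.2409.
H_s sin φ sin δ = 1.2409 × -0.7727 × 0.2571 = -0.2465.
cos φ cos δ sin H_s = 0.6347 × 0.9664 × 0.9461 = 0.5803.
Q̄ = (1370/π) × (-0.2465 + 0.5803) = 436.08 × 0.3338 = 145.56 W/m².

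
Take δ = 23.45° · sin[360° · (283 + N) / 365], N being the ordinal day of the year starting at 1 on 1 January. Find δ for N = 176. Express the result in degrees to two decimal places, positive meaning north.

+23.42°

360 × (283 + 176) / 365 = 452.712°; sin(452.712°) = 0.9989.
δ = 23.45 × 0.9989 = 23.424° ≈ +23.42°.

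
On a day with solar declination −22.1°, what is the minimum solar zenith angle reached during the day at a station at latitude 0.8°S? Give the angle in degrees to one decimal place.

21.3°

At local solar noon the hour angle is zero, so the zenith angle is |φ − δ| = |-0.8° − (-22.1°)| = 21.3°.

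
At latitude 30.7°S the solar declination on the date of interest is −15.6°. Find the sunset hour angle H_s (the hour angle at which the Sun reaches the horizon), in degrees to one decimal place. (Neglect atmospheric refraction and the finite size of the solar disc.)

99.5°

cos H_s = −tan(-30.7°) · tan(-15.6°) = -0.1658, so H_s = arccos(-0.1658) = 99.54°.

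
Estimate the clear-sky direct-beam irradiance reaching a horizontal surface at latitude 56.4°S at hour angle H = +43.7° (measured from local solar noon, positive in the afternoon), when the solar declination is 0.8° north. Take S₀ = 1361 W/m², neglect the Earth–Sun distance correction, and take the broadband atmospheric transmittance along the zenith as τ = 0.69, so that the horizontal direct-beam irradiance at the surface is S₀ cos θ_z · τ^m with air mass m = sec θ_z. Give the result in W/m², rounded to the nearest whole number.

203 W/m²

cos θ_z = sin φ sin δ + cos φ cos δ cos H = (-0.8329)(0.0140) + (0.5534)(0.9999)(0.7230) = 0.3884.
Air mass m = 1/cos θ_z = 1/0.3884 = 2.575; τ^m = 0.69^2.575 = 0.3846.
Surface direct beam = 1361 × 0.3884 × 0.3846 = 203.30 W/m².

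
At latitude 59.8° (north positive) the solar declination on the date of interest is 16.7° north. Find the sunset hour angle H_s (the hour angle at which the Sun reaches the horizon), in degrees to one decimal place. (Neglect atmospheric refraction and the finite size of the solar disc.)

cos H_s = −tan(59.8°) · tan(16.7°) = -0.5155, so H_s = arccos(-0.5155) = 121.03°.

121.0°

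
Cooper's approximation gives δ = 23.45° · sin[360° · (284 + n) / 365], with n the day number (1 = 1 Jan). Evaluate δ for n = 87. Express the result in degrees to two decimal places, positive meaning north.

+2.42°

360 × (284 + 87) / 365 = 365.918°; sin(365.918°) = 0.1031.
δ = 23.45 × 0.1031 = 2.418° ≈ +2.42°.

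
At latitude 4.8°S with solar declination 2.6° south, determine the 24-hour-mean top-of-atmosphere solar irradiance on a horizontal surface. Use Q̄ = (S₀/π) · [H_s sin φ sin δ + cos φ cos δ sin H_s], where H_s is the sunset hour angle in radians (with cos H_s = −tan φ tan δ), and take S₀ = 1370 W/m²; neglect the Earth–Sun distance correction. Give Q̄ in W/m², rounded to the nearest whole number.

437 W/m²

The sunset hour angle satisfies cos H_s = −tan φ tan δ = -0.0038, giving H_s = 90.22°. In radians, H_s = 1.5746.
H_s sin φ sin δ = 1.5746 × -0.0837 × -0.0454 = 0.0060.
cos φ cos δ sin H_s = 0.9965 × 0.9990 × 1.0000 = 0.9955.
Q̄ = (1370/π) × (0.0060 + 0.9955) = 436.08 × 1.0015 = 436.73 W/m².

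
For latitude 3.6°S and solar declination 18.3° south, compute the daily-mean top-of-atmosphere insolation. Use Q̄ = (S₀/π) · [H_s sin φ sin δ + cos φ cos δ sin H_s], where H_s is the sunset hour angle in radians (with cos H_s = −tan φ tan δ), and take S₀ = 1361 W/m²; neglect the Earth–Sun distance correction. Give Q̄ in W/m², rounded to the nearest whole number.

The sunset hour angle satisfies cos H_s = −tan φ tan δ = -0.0208, giving H_s = 91.19°. In radians, H_s = 1.5916.
H_s sin φ sin δ = 1.5916 × -0.0628 × -0.3140 = 0.0314.
cos φ cos δ sin H_s = 0.9980 × 0.9494 × 0.9998 = 0.9473.
Q̄ = (1361/π) × (0.0314 + 0.9473) = 433.22 × 0.9787 = 423.99 W/m².

424 W/m²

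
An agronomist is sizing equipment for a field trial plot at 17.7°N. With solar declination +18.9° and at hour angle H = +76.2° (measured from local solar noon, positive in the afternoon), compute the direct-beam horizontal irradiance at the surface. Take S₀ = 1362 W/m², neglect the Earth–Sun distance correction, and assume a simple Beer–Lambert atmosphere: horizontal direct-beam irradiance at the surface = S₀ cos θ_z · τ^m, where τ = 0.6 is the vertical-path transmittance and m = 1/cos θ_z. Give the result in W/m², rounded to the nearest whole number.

84 W/m²

cos θ_z = sin(17.7°) sin(18.9°) + cos(17.7°) cos(18.9°) cos(76.20°) = 0.0985 + 0.2150 = 0.3135.
Air mass m = 1/cos θ_z = 1/0.3135 = 3.190; τ^m = 0.6^3.190 = 0.1960.
Surface direct beam = 1362 × 0.3135 × 0.1960 = 83.69 W/m².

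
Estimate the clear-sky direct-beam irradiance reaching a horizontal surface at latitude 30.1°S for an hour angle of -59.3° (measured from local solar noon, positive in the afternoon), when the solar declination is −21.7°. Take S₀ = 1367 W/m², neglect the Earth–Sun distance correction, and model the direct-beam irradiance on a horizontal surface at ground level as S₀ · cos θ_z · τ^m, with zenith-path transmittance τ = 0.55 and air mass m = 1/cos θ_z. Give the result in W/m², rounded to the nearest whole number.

cos θ_z = sin φ sin δ + cos φ cos δ cos H = (-0.5015)(-0.3697) + (0.8652)(0.9291)(0.5105) = 0.5958.
Air mass m = 1/cos θ_z = 1/0.5958 = 1.678; τ^m = 0.55^1.678 = 0.3667.
Surface direct beam = 1367 × 0.5958 × 0.3667 = 298.66 W/m².

299 W/m²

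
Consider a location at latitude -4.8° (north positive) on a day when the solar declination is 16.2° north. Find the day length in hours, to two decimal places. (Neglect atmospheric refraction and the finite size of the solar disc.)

cos H_s = −tan(-4.8°) · tan(16.2°) = 0.0244, so H_s = arccos(0.0244) = 88.60°.
Day length = 2 H_s / 15° h⁻¹ = 177.20° / 15 = 11.813 h.

11.81 hours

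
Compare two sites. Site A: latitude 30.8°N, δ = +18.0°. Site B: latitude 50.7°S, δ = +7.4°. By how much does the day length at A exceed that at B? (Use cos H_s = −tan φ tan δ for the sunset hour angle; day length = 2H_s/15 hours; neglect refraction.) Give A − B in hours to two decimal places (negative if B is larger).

A: H_s = arccos(−tan 30.8° · tan 18.0°) = 101.17°, so 2H_s/15 = 13.4893 h.
B: H_s = arccos(−tan -50.7° · tan 7.4°) = 80.87°, so 2H_s/15 = 10.7827 h.
A − B = 13.4893 − 10.7827 = 2.7066 h.

+2.71 h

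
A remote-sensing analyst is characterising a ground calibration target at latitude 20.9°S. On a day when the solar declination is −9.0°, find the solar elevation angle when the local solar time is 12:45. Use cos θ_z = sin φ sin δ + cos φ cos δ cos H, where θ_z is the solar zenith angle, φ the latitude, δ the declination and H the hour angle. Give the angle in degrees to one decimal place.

73.9°

Hour angle H = 15° × (12.75 − 12) = 11.25°.
cos θ_z = sin φ sin δ + cos φ cos δ cos H = (-0.3567)(-0.1564) + (0.9342)(0.9877)(0.9808) = 0.9608.
θ_z = arccos(0.9608) = 16.10°, so the elevation is 90° − 16.10° = 73.90°.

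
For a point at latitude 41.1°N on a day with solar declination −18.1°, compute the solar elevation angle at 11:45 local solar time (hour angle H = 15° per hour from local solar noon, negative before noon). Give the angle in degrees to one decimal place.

Hour angle H = 15° × (11.75 − 12) = -3.75°.
cos θ_z = sin φ sin δ + cos φ cos δ cos H = (0.6574)(-0.3107) + (0.7536)(0.9505)(0.9979) = 0.5105.
θ_z = arccos(0.5105) = 59.30°, so the elevation is 90° − 59.30° = 30.70°.

30.7°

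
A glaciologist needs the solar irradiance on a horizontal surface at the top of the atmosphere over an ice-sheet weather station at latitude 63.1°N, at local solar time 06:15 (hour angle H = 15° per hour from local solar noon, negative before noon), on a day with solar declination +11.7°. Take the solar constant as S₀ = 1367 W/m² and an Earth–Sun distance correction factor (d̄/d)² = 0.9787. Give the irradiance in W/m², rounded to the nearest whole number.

Hour angle H = 15° × (6.25 − 12) = -86.25°.
With φ = 63.1°, δ = 11.7°, H = -86.25°: sin φ sin δ = 0.1808, cos φ cos δ cos H = 0.0290, so cos θ_z = 0.2098.
Top-of-atmosphere irradiance = S₀ (d̄/d)² cos θ_z = 1367 × 0.9787 × 0.2098 = 280.69 W/m².

281 W/m²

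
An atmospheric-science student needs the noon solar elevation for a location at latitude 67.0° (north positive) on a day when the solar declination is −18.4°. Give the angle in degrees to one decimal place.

4.6°

At local solar noon the hour angle is zero, so the elevation is 90° − |φ − δ| = 90° − |67.0° − (-18.4°)| = 90° − 85.4° = 4.6°.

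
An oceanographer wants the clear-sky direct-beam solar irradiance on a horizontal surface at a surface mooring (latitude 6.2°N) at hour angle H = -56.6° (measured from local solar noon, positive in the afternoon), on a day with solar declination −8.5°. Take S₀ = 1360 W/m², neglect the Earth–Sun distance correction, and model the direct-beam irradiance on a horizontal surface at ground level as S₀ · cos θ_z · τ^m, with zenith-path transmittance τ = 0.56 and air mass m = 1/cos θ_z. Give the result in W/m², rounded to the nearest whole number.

cos θ_z = sin(6.2°) sin(-8.5°) + cos(6.2°) cos(-8.5°) cos(-56.60°) = -0.0160 + 0.5412 = 0.5252.
Air mass m = 1/cos θ_z = 1/0.5252 = 1.904; τ^m = 0.56^1.904 = 0.3316.
Surface direct beam = 1360 × 0.5252 × 0.3316 = 236.85 W/m².

237 W/m²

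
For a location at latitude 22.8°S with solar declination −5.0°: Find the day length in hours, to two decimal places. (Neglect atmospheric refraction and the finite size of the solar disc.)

12.28 hours

cos H_s = −tan(-22.8°) · tan(-5.0°) = -0.0368, so H_s = arccos(-0.0368) = 92.11°.
Day length = 2 H_s / 15° h⁻¹ = 184.22° / 15 = 12.281 h.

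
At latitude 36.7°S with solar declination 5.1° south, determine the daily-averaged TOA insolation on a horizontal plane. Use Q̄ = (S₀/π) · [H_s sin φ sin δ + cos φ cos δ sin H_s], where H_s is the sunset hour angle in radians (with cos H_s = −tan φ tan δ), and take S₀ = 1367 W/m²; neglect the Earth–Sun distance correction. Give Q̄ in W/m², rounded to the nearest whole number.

−tan φ tan δ = −(-0.7454)(-0.0892) = -0.0665; H_s = arccos(-0.0665) = 93.81°. In radians, H_s = 1.6373.
H_s sin φ sin δ = 1.6373 × -0.5976 × -0.0889 = 0.0870.
cos φ cos δ sin H_s = 0.8018 × 0.9960 × 0.9978 = 0.7968.
Q̄ = (1367/π) × (0.0870 + 0.7968) = 435.13 × 0.8838 = 384.57 W/m².

385 W/m²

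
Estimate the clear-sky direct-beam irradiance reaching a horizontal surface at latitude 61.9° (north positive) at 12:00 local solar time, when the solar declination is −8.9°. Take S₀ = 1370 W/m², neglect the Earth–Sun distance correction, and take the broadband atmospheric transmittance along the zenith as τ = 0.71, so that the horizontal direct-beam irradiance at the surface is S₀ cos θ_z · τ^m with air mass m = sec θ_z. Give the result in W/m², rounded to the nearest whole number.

Hour angle H = 15° × (12 − 12) = 0.00°.
With φ = 61.9°, δ = -8.9°, H = 0.00°: sin φ sin δ = -0.1365, cos φ cos δ cos H = 0.4653, so cos θ_z = 0.3288.
Air mass m = 1/cos θ_z = 1/0.3288 = 3.041; τ^m = 0.71^3.041 = 0.3529.
Surface direct beam = 1370 × 0.3288 × 0.3529 = 158.97 W/m².

159 W/m²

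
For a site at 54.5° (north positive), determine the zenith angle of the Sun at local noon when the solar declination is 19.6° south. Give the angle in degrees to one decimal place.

At local solar noon the hour angle is zero, so the zenith angle is |φ − δ| = |54.5° − (-19.6°)| = 74.1°.

74.1°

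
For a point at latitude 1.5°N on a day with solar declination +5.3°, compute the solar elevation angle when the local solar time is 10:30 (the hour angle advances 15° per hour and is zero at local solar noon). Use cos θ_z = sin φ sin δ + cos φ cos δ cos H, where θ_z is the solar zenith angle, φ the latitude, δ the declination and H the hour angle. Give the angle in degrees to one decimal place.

Hour angle H = 15° × (10.5 − 12) = -22.50°.
cos θ_z = sin φ sin δ + cos φ cos δ cos H = (0.0262)(0.0924) + (0.9997)(0.9957)(0.9239) = 0.9221.
θ_z = arccos(0.9221) = 22.76°, so the elevation is 90° − 22.76° = 67.24°.

67.2°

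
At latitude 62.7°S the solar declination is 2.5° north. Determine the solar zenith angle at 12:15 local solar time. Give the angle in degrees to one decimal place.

Hour angle H = 15° × (12.25 − 12) = 3.75°.
cos θ_z = sin φ sin δ + cos φ cos δ cos H = (-0.8886)(0.0436) + (0.4586)(0.9990)(0.9979) = 0.4184.
θ_z = arccos(0.4184) = 65.27°.

65.3°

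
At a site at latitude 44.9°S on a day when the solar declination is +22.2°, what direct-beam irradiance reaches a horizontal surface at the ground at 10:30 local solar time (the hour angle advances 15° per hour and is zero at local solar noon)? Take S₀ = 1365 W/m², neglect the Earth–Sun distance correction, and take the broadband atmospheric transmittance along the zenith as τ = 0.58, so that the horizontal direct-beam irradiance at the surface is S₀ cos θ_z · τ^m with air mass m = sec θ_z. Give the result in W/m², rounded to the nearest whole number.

93 W/m²

Hour angle H = 15° × (10.5 − 12) = -22.50°.
cos θ_z = sin φ sin δ + cos φ cos δ cos H = (-0.7059)(0.3778) + (0.7083)(0.9259)(0.9239) = 0.3392.
Air mass m = 1/cos θ_z = 1/0.3392 = 2.948; τ^m = 0.58^2.948 = 0.2007.
Surface direct beam = 1365 × 0.3392 × 0.2007 = 92.93 W/m².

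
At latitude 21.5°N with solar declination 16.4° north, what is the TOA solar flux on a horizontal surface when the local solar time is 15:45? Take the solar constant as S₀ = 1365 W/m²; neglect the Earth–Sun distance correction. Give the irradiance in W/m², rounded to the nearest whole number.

Hour angle H = 15° × (15.75 − 12) = 56.25°.
cos θ_z = sin φ sin δ + cos φ cos δ cos H = (0.3665)(0.2823) + (0.9304)(0.9593)(0.5556) = 0.5994.
Top-of-atmosphere irradiance = S₀ cos θ_z = 1365 × 0.5994 = 818.18 W/m².

818 W/m²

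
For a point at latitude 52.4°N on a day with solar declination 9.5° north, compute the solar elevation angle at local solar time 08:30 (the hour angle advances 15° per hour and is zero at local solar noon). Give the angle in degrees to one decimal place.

Hour angle H = 15° × (8.5 − 12) = -52.50°.
cos θ_z = sin φ sin δ + cos φ cos δ cos H = (0.7923)(0.1650) + (0.6101)(0.9863)(0.6088) = 0.4971.
θ_z = arccos(0.4971) = 60.19°, so the elevation is 90° − 60.19° = 29.81°.

29.8°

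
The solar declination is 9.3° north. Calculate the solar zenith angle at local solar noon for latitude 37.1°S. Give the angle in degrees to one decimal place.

At local solar noon the hour angle is zero, so the zenith angle is |φ − δ| = |-37.1° − (9.3°)| = 46.4°.

46.4°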